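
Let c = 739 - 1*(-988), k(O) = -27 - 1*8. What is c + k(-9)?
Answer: 1692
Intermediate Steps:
k(O) = -35 (k(O) = -27 - 8 = -35)
c = 1727 (c = 739 + 988 = 1727)
c + k(-9) = 1727 - 35 = 1692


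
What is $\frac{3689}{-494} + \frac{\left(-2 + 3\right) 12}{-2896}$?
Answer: $- \frac{1336159}{178828} \approx -7.4718$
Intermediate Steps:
$\frac{3689}{-494} + \frac{\left(-2 + 3\right) 12}{-2896} = 3689 \left(- \frac{1}{494}\right) + 1 \cdot 12 \left(- \frac{1}{2896}\right) = - \frac{3689}{494} + 12 \left(- \frac{1}{2896}\right) = - \frac{3689}{494} - \frac{3}{724} = - \frac{1336159}{178828}$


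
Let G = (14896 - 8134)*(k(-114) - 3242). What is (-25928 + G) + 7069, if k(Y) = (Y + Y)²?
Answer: 329574545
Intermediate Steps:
k(Y) = 4*Y² (k(Y) = (2*Y)² = 4*Y²)
G = 329593404 (G = (14896 - 8134)*(4*(-114)² - 3242) = 6762*(4*12996 - 3242) = 6762*(51984 - 3242) = 6762*48742 = 329593404)
(-25928 + G) + 7069 = (-25928 + 329593404) + 7069 = 329567476 + 7069 = 329574545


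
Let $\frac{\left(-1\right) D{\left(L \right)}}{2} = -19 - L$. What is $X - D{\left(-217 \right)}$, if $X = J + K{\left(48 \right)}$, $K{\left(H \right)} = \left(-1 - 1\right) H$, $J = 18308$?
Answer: $18608$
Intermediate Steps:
$K{\left(H \right)} = - 2 H$
$D{\left(L \right)} = 38 + 2 L$ ($D{\left(L \right)} = - 2 \left(-19 - L\right) = 38 + 2 L$)
$X = 18212$ ($X = 18308 - 96 = 18212$)
$X - D{\left(-217 \right)} = 18212 - \left(38 + 2 \left(-217\right)\right) = 18212 - \left(38 - 434\right) = 18212 - -396 = 18212 + 396 = 18608$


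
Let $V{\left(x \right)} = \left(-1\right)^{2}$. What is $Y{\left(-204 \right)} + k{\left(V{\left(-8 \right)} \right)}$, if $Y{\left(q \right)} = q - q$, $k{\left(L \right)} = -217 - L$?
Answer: $-218$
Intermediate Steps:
$V{\left(x \right)} = 1$
$Y{\left(q \right)} = 0$
$Y{\left(-204 \right)} + k{\left(V{\left(-8 \right)} \right)} = 0 - 218 = -218$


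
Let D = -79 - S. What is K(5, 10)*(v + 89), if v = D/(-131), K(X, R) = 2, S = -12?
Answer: 23452/131 ≈ 179.02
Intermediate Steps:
D = -67 (D = -79 - 1*(-12) = -79 + 12 = -67)
v = 67/131 (v = -67/(-131) = -67*(-1/131) = 67/131 ≈ 0.51145)
K(5, 10)*(v + 89) = 2*(67/131 + 89) = 2*(11726/131) = 23452/131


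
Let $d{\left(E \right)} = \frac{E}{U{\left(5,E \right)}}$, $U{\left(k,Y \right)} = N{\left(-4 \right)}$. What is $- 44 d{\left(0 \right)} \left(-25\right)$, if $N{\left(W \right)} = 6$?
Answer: $0$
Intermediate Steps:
$U{\left(k,Y \right)} = 6$
$d{\left(E \right)} = \frac{E}{6}$
$- 44 d{\left(0 \right)} \left(-25\right) = - 44 \cdot \frac{1}{6} \cdot 0 \left(-25\right) = \left(-44\right) 0 \left(-25\right) = 0 \left(-25\right) = 0$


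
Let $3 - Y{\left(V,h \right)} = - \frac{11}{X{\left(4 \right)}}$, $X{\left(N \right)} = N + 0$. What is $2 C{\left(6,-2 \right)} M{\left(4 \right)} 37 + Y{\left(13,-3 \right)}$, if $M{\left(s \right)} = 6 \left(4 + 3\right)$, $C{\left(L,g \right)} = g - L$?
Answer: $- \frac{99433}{4} \approx -24858.0$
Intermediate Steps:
$X{\left(N \right)} = N$
$Y{\left(V,h \right)} = \frac{23}{4}$ ($Y{\left(V,h \right)} = 3 - - \frac{11}{4} = 3 + \frac{11}{4} = \frac{23}{4}$)
$M{\left(s \right)} = 42$ ($M{\left(s \right)} = 6 \cdot 7 = 42$)
$2 C{\left(6,-2 \right)} M{\left(4 \right)} 37 + Y{\left(13,-3 \right)} = 2 \left(-2 - 6\right) 42 \cdot 37 + \frac{23}{4} = 2 \left(-8\right) 42 \cdot 37 + \frac{23}{4} = \left(-16\right) 42 \cdot 37 + \frac{23}{4} = \left(-672\right) 37 + \frac{23}{4} = -24864 + \frac{23}{4} = - \frac{99433}{4}$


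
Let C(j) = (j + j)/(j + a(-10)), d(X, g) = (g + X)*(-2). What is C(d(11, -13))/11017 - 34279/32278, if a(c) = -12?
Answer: -377684021/355606726 ≈ -1.0621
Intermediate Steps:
d(X, g) = -2*X - 2*g (d(X, g) = (X + g)*(-2) = -2*X - 2*g)
C(j) = 2*j/(-12 + j) (C(j) = (j + j)/(j - 12) = (2*j)/(-12 + j) = 2*j/(-12 + j))
C(d(11, -13))/11017 - 34279/32278 = (2*(-2*11 - 2*(-13))/(-12 + (-2*11 - 2*(-13))))/11017 - 34279/32278 = (2*(-22 + 26)/(-12 + (-22 + 26)))*(1/11017) - 34279*1/32278 = (2*4/(-12 + 4))*(1/11017) - 34279/32278 = (2*4/(-8))*(1/11017) - 34279/32278 = (2*4*(-1/8))*(1/11017) - 34279/32278 = -1*1/11017 - 34279/32278 = -1/11017 - 34279/32278 = -377684021/355606726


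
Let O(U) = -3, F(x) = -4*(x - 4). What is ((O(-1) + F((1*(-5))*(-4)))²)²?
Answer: 20151121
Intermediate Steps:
F(x) = 16 - 4*x (F(x) = -4*(-4 + x) = 16 - 4*x)
((O(-1) + F((1*(-5))*(-4)))²)² = ((-3 + (16 - 4*1*(-5)*(-4)))²)² = ((-3 + (16 - (-20)*(-4)))²)² = ((-3 + (16 - 4*20))²)² = ((-3 + (16 - 80))²)² = ((-3 - 64)²)² = ((-67)²)² = 4489² = 20151121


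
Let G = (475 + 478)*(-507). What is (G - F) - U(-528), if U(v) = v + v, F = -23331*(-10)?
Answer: -715425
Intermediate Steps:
F = 233310
U(v) = 2*v
G = -483171 (G = 953*(-507) = -483171)
(G - F) - U(-528) = (-483171 - 1*233310) - 2*(-528) = (-483171 - 233310) - 1*(-1056) = -716481 + 1056 = -715425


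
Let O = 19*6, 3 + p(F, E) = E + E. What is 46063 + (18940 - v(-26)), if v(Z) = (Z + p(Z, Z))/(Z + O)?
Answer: 5720345/88 ≈ 65004.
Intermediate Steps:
p(F, E) = -3 + 2*E (p(F, E) = -3 + (E + E) = -3 + 2*E)
O = 114
v(Z) = (-3 + 3*Z)/(114 + Z) (v(Z) = (Z + (-3 + 2*Z))/(Z + 114) = (-3 + 3*Z)/(114 + Z))
46063 + (18940 - v(-26)) = 46063 + (18940 - 3*(-1 - 26)/(114 - 26)) = 46063 + (18940 - 3*(-27)/88) = 46063 + (18940 - 1*(-81/88)) = 46063 + (18940 + 81/88) = 46063 + 1666801/88 = 5720345/88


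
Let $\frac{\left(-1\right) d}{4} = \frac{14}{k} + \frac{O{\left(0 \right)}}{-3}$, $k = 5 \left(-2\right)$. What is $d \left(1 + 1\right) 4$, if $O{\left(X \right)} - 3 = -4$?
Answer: $\frac{512}{15} \approx 34.133$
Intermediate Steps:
$k = -10$
$O{\left(X \right)} = -1$ ($O{\left(X \right)} = 3 - 4 = -1$)
$d = \frac{64}{15}$ ($d = - 4 \left(\frac{14}{-10} - \frac{1}{-3}\right) = - 4 \left(14 \left(- \frac{1}{10}\right) - - \frac{1}{3}\right) = - 4 \left(- \frac{7}{5} + \frac{1}{3}\right) = \left(-4\right) \left(- \frac{16}{15}\right) = \frac{64}{15} \approx 4.2667$)
$d \left(1 + 1\right) 4 = \frac{64 \left(1 + 1\right) 4}{15} = \frac{64 \cdot 2 \cdot 4}{15} = \frac{64}{15} \cdot 8 = \frac{512}{15}$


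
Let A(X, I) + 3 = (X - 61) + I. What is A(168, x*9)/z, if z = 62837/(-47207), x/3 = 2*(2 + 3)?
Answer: -17655418/62837 ≈ -280.97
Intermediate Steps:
x = 30 (x = 3*(2*(2 + 3)) = 3*(2*5) = 3*10 = 30)
A(X, I) = -64 + I + X (A(X, I) = -3 + ((X - 61) + I) = -3 + ((-61 + X) + I) = -3 + (-61 + I + X) = -64 + I + X)
z = -62837/47207 (z = 62837*(-1/47207) = -62837/47207 ≈ -1.3311)
A(168, x*9)/z = (-64 + 30*9 + 168)/(-62837/47207) = (-64 + 270 + 168)*(-47207/62837) = 374*(-47207/62837) = -17655418/62837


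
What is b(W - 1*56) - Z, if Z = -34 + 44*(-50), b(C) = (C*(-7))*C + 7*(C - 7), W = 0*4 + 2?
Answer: -18605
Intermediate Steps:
W = 2 (W = 0 + 2 = 2)
b(C) = -49 - 7*C**2 + 7*C (b(C) = (-7*C)*C + 7*(-7 + C) = -7*C**2 + (-49 + 7*C) = -49 - 7*C**2 + 7*C)
Z = -2234 (Z = -34 - 2200 = -2234)
b(W - 1*56) - Z = (-49 - 7*(2 - 1*56)**2 + 7*(2 - 1*56)) - 1*(-2234) = (-49 - 7*(2 - 56)**2 + 7*(2 - 56)) + 2234 = (-49 - 7*(-54)**2 + 7*(-54)) + 2234 = (-49 - 7*2916 - 378) + 2234 = (-49 - 20412 - 378) + 2234 = -20839 + 2234 = -18605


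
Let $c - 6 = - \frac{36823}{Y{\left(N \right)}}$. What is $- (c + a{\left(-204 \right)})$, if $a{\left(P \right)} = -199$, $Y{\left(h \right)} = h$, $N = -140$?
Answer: $- \frac{9803}{140} \approx -70.021$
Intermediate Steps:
$c = \frac{37663}{140}$ ($c = 6 - \frac{36823}{-140} = 6 - - \frac{36823}{140} = 6 + \frac{36823}{140} = \frac{37663}{140} \approx 269.02$)
$- (c + a{\left(-204 \right)}) = - (\frac{37663}{140} - 199) = \left(-1\right) \frac{9803}{140} = - \frac{9803}{140}$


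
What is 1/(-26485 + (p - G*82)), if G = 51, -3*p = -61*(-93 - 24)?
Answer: -1/33046 ≈ -3.0261e-5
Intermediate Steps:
p = -2379 (p = -(-61)*(-93 - 24)/3 = -(-61)*(-117)/3 = -⅓*7137 = -2379)
1/(-26485 + (p - G*82)) = 1/(-26485 + (-2379 - 51*82)) = 1/(-26485 + (-2379 - 1*4182)) = 1/(-26485 + (-2379 - 4182)) = 1/(-26485 - 6561) = 1/(-33046) = -1/33046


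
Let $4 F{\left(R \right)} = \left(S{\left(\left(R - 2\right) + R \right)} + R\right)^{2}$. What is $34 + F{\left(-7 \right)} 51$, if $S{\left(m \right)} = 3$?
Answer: $238$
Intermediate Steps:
$F{\left(R \right)} = \frac{\left(3 + R\right)^{2}}{4}$
$34 + F{\left(-7 \right)} 51 = 34 + \frac{\left(3 - 7\right)^{2}}{4} \cdot 51 = 34 + \frac{\left(-4\right)^{2}}{4} \cdot 51 = 34 + \frac{1}{4} \cdot 16 \cdot 51 = 34 + 4 \cdot 51 = 34 + 204 = 238$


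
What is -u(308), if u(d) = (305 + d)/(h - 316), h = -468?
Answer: 613/784 ≈ 0.78189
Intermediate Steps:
u(d) = -305/784 - d/784 (u(d) = (305 + d)/(-468 - 316) = (305 + d)/(-784) = (305 + d)*(-1/784) = -305/784 - d/784)
-u(308) = -(-305/784 - 1/784*308) = -(-305/784 - 11/28) = -1*(-613/784) = 613/784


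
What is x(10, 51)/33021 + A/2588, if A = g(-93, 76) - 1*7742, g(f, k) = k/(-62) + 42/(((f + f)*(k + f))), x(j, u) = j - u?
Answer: -134803822049/45036549396 ≈ -2.9932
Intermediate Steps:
g(f, k) = -k/62 + 21/(f*(f + k)) (g(f, k) = k*(-1/62) + 42/(((2*f)*(f + k))) = -k/62 + 42/((2*f*(f + k))) = -k/62 + 42*(1/(2*f*(f + k))) = -k/62 + 21/(f*(f + k)))
A = -4080673/527 (A = (1/62)*(1302 - 1*(-93)*76² - 1*76*(-93)²)/(-93*(-93 + 76)) - 1*7742 = (1/62)*(-1/93)*(1302 - 1*(-93)*5776 - 1*76*8649)/(-17) - 7742 = (1/62)*(-1/93)*(-1/17)*(1302 + 537168 - 657324) - 7742 = (1/62)*(-1/93)*(-1/17)*(-118854) - 7742 = -639/527 - 7742 = -4080673/527 ≈ -7743.2)
x(10, 51)/33021 + A/2588 = (10 - 1*51)/33021 - 4080673/527/2588 = (10 - 51)*(1/33021) - 4080673/527*1/2588 = -41*1/33021 - 4080673/1363876 = -41/33021 - 4080673/1363876 = -134803822049/45036549396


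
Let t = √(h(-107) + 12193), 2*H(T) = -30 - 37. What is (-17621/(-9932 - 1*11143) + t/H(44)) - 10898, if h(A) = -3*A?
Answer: -229657729/21075 - 2*√12514/67 ≈ -10901.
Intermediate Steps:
H(T) = -67/2 (H(T) = (-30 - 37)/2 = (½)*(-67) = -67/2)
t = √12514 (t = √(-3*(-107) + 12193) = √(321 + 12193) = √12514 ≈ 111.87)
(-17621/(-9932 - 1*11143) + t/H(44)) - 10898 = (-17621/(-9932 - 1*11143) + √12514/(-67/2)) - 10898 = (-17621/(-9932 - 11143) + √12514*(-2/67)) - 10898 = (-17621/(-21075) - 2*√12514/67) - 10898 = (-17621*(-1/21075) - 2*√12514/67) - 10898 = (17621/21075 - 2*√12514/67) - 10898 = -229657729/21075 - 2*√12514/67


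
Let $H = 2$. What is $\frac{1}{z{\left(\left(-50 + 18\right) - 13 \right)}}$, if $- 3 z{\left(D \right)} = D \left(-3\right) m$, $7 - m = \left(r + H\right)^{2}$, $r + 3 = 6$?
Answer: $\frac{1}{810} \approx 0.0012346$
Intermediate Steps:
$r = 3$ ($r = -3 + 6 = 3$)
$m = -18$ ($m = 7 - \left(3 + 2\right)^{2} = 7 - 5^{2} = 7 - 25 = -18$)
$z{\left(D \right)} = - 18 D$ ($z{\left(D \right)} = - \frac{D \left(-3\right) \left(-18\right)}{3} = - \frac{- 3 D \left(-18\right)}{3} = - \frac{54 D}{3} = - 18 D$)
$\frac{1}{z{\left(\left(-50 + 18\right) - 13 \right)}} = \frac{1}{\left(-18\right) \left(\left(-50 + 18\right) - 13\right)} = \frac{1}{\left(-18\right) \left(-32 - 13\right)} = \frac{1}{\left(-18\right) \left(-45\right)} = \frac{1}{810}$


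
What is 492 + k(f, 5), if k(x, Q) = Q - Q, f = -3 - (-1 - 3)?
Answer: 492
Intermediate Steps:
f = 1 (f = -3 - 1*(-4) = -3 + 4 = 1)
k(x, Q) = 0
492 + k(f, 5) = 492 + 0 = 492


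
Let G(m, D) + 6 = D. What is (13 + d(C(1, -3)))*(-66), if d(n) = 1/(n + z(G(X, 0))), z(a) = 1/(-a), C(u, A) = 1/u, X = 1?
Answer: -6402/7 ≈ -914.57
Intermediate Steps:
G(m, D) = -6 + D
z(a) = -1/a
d(n) = 1/(1/6 + n) (d(n) = 1/(n - 1/(-6 + 0)) = 1/(n - 1/(-6)) = 1/(n - 1*(-1/6)) = 1/(n + 1/6) = 1/(1/6 + n))
(13 + d(C(1, -3)))*(-66) = (13 + 6/(1 + 6/1))*(-66) = (13 + 6/(1 + 6*1))*(-66) = (13 + 6/(1 + 6))*(-66) = (13 + 6/7)*(-66) = (97/7)*(-66) = -6402/7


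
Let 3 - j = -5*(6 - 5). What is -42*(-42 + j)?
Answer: 1428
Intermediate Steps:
j = 8 (j = 3 - (-5)*(6 - 5) = 3 - (-5) = 3 - 1*(-5) = 3 + 5 = 8)
-42*(-42 + j) = -42*(-42 + 8) = -42*(-34) = 1428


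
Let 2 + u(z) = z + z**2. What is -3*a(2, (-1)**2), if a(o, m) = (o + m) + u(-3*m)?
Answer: -21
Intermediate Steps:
u(z) = -2 + z + z**2 (u(z) = -2 + (z + z**2) = -2 + z + z**2)
a(o, m) = -2 + o - 2*m + 9*m**2 (a(o, m) = (o + m) + (-2 - 3*m + (-3*m)**2) = (m + o) + (-2 - 3*m + 9*m**2) = -2 + o - 2*m + 9*m**2)
-3*a(2, (-1)**2) = -3*(-2 + 2 - 2*(-1)**2 + 9*((-1)**2)**2) = -3*(-2 + 2 - 2*1 + 9*1**2) = -3*(-2 + 2 - 2 + 9*1) = -3*(-2 + 2 - 2 + 9) = -3*7 = -21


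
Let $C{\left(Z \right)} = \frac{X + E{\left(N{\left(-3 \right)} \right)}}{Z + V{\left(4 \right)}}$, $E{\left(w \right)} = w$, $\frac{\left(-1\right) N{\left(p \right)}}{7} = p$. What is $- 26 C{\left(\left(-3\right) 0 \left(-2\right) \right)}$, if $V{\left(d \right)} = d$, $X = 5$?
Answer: $-169$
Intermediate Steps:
$N{\left(p \right)} = - 7 p$
$C{\left(Z \right)} = \frac{26}{4 + Z}$ ($C{\left(Z \right)} = \frac{5 - -21}{Z + 4} = \frac{5 + 21}{4 + Z} = \frac{26}{4 + Z}$)
$- 26 C{\left(\left(-3\right) 0 \left(-2\right) \right)} = - 26 \frac{26}{4 + \left(-3\right) 0 \left(-2\right)} = - 26 \frac{26}{4 + 0 \left(-2\right)} = - 26 \frac{26}{4 + 0} = - 26 \cdot \frac{26}{4} = - 26 \cdot 26 \cdot \frac{1}{4} = \left(-26\right) \frac{13}{2} = -169$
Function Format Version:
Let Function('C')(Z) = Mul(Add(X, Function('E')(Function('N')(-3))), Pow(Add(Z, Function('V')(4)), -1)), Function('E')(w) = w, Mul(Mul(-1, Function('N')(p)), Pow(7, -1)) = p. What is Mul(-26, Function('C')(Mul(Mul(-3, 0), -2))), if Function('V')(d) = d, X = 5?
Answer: -169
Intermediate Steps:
Function('N')(p) = Mul(-7, p)
Function('C')(Z) = Mul(26, Pow(Add(4, Z), -1)) (Function('C')(Z) = Mul(Add(5, Mul(-7, -3)), Pow(Add(Z, 4), -1)) = Mul(Add(5, 21), Pow(Add(4, Z), -1)) = Mul(26, Pow(Add(4, Z), -1)))
Mul(-26, Function('C')(Mul(Mul(-3, 0), -2))) = Mul(-26, Mul(26, Pow(Add(4, Mul(Mul(-3, 0), -2)), -1))) = Mul(-26, Mul(26, Pow(Add(4, Mul(0, -2)), -1))) = Mul(-26, Mul(26, Pow(Add(4, 0), -1))) = Mul(-26, Mul(26, Pow(4, -1))) = Mul(-26, Mul(26, Rational(1, 4))) = Mul(-26, Rational(13, 2)) = -169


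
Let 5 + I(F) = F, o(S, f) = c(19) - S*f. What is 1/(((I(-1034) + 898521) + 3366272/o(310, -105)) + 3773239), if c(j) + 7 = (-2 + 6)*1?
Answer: 32547/152021322659 ≈ 2.1410e-7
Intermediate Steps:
c(j) = -3 (c(j) = -7 + (-2 + 6)*1 = -7 + 4*1 = -7 + 4 = -3)
o(S, f) = -3 - S*f
I(F) = -5 + F
1/(((I(-1034) + 898521) + 3366272/o(310, -105)) + 3773239) = 1/((((-5 - 1034) + 898521) + 3366272/(-3 - 1*310*(-105))) + 3773239) = 1/(((-1039 + 898521) + 3366272/(-3 + 32550)) + 3773239) = 1/((897482 + 3366272/32547) + 3773239) = 1/(29213712926/32547 + 3773239) = 1/(152021322659/32547) = 32547/152021322659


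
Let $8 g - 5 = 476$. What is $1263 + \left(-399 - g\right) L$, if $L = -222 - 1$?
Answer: $\frac{829183}{8} \approx 1.0365 \cdot 10^{5}$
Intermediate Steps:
$g = \frac{481}{8}$ ($g = \frac{5}{8} + \frac{1}{8} \cdot 476 = \frac{5}{8} + \frac{119}{2} = \frac{481}{8} \approx 60.125$)
$L = -223$
$1263 + \left(-399 - g\right) L = 1263 + \left(-399 - \frac{481}{8}\right) \left(-223\right) = 1263 - - \frac{819079}{8} = 1263 + \frac{819079}{8} = \frac{829183}{8}$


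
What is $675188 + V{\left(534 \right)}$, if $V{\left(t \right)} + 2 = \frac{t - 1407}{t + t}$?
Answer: $\frac{240365925}{356} \approx 6.7519 \cdot 10^{5}$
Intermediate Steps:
$V{\left(t \right)} = -2 + \frac{-1407 + t}{2 t}$ ($V{\left(t \right)} = -2 + \frac{t - 1407}{t + t} = -2 + \frac{-1407 + t}{2 t}$)
$675188 + V{\left(534 \right)} = 675188 + \frac{3 \left(-469 - 534\right)}{2 \cdot 534} = 675188 + \frac{3}{2} \cdot \frac{1}{534} \left(-469 - 534\right) = 675188 + \frac{3}{2} \cdot \frac{1}{534} \left(-1003\right) = 675188 - \frac{1003}{356} = \frac{240365925}{356}$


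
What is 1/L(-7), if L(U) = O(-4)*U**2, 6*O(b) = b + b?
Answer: -3/196 ≈ -0.015306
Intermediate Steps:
O(b) = b/3 (O(b) = (b + b)/6 = (2*b)/6 = b/3)
L(U) = -4*U**2/3 (L(U) = ((1/3)*(-4))*U**2 = -4*U**2/3)
1/L(-7) = 1/(-4/3*(-7)**2) = 1/(-4/3*49) = 1/(-196/3) = -3/196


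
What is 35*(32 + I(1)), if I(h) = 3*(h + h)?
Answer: 1330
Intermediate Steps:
I(h) = 6*h (I(h) = 3*(2*h) = 6*h)
35*(32 + I(1)) = 35*(32 + 6*1) = 35*(32 + 6) = 35*38 = 1330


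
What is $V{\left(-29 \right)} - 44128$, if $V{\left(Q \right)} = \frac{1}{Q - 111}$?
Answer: $- \frac{6177921}{140} \approx -44128.0$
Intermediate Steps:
$V{\left(Q \right)} = \frac{1}{-111 + Q}$
$V{\left(-29 \right)} - 44128 = \frac{1}{-111 - 29} - 44128 = \frac{1}{-140} - 44128 = - \frac{1}{140} - 44128 = - \frac{6177921}{140}$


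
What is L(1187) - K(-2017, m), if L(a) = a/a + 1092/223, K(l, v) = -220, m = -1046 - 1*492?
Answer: 50375/223 ≈ 225.90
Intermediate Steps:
m = -1538 (m = -1046 - 492 = -1538)
L(a) = 1315/223 (L(a) = 1 + 1092*(1/223) = 1 + 1092/223 = 1315/223)
L(1187) - K(-2017, m) = 1315/223 - 1*(-220) = 1315/223 + 220 = 50375/223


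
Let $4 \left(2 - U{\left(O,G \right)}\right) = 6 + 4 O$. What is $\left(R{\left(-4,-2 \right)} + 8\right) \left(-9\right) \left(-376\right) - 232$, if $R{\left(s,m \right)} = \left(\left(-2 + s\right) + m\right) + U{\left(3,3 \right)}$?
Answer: $-8692$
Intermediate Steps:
$U{\left(O,G \right)} = \frac{1}{2} - O$ ($U{\left(O,G \right)} = 2 - \frac{6 + 4 O}{4} = 2 - \left(\frac{3}{2} + O\right) = \frac{1}{2} - O$)
$R{\left(s,m \right)} = - \frac{9}{2} + m + s$ ($R{\left(s,m \right)} = \left(\left(-2 + s\right) + m\right) + \left(\frac{1}{2} - 3\right) = \left(-2 + m + s\right) + \left(\frac{1}{2} - 3\right) = \left(-2 + m + s\right) - \frac{5}{2} = - \frac{9}{2} + m + s$)
$\left(R{\left(-4,-2 \right)} + 8\right) \left(-9\right) \left(-376\right) - 232 = \left(\left(- \frac{9}{2} - 2 - 4\right) + 8\right) \left(-9\right) \left(-376\right) - 232 = \left(- \frac{21}{2} + 8\right) \left(-9\right) \left(-376\right) - 232 = \left(- \frac{5}{2}\right) \left(-9\right) \left(-376\right) - 232 = \frac{45}{2} \left(-376\right) - 232 = -8460 - 232 = -8692$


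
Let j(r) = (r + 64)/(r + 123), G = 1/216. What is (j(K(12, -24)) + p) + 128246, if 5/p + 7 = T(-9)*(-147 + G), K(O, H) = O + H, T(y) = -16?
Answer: 901283236039/7027743 ≈ 1.2825e+5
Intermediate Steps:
K(O, H) = H + O
G = 1/216 ≈ 0.0046296
j(r) = (64 + r)/(123 + r)
p = 135/63313 (p = 5/(-7 - 16*(-147 + 1/216)) = 5/(-7 - 16*(-31751/216)) = 5/(-7 + 63502/27) = 5/(63313/27) = 5*(27/63313) = 135/63313 ≈ 0.0021323)
(j(K(12, -24)) + p) + 128246 = ((64 + (-24 + 12))/(123 + (-24 + 12)) + 135/63313) + 128246 = ((64 - 12)/(123 - 12) + 135/63313) + 128246 = (52/111 + 135/63313) + 128246 = 3307261/7027743 + 128246 = 901283236039/7027743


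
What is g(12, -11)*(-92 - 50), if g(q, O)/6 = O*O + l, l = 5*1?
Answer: -107352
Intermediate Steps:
l = 5
g(q, O) = 30 + 6*O**2 (g(q, O) = 6*(O*O + 5) = 6*(O**2 + 5) = 6*(5 + O**2) = 30 + 6*O**2)
g(12, -11)*(-92 - 50) = (30 + 6*(-11)**2)*(-92 - 50) = (30 + 6*121)*(-142) = (30 + 726)*(-142) = 756*(-142) = -107352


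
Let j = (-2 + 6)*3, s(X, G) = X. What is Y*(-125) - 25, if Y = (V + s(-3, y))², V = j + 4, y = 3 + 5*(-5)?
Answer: -21150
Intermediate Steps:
y = -22 (y = 3 - 25 = -22)
j = 12 (j = 4*3 = 12)
V = 16 (V = 12 + 4 = 16)
Y = 169 (Y = (16 - 3)² = 13² = 169)
Y*(-125) - 25 = 169*(-125) - 25 = -21125 - 25 = -21150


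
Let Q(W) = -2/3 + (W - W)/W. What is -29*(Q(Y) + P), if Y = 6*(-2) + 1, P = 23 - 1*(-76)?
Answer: -8555/3 ≈ -2851.7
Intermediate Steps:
P = 99 (P = 23 + 76 = 99)
Y = -11 (Y = -12 + 1 = -11)
Q(W) = -2/3 (Q(W) = -2*1/3 + 0/W = -2/3 + 0 = -2/3)
-29*(Q(Y) + P) = -29*(-2/3 + 99) = -29*295/3 = -8555/3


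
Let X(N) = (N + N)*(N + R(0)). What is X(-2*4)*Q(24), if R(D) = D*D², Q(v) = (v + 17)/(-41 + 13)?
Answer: -1312/7 ≈ -187.43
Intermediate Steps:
Q(v) = -17/28 - v/28 (Q(v) = (17 + v)/(-28) = (17 + v)*(-1/28) = -17/28 - v/28)
R(D) = D³
X(N) = 2*N² (X(N) = (N + N)*(N + 0³) = (2*N)*(N + 0) = (2*N)*N = 2*N²)
X(-2*4)*Q(24) = (2*(-2*4)²)*(-17/28 - 1/28*24) = (2*(-8)²)*(-17/28 - 6/7) = (2*64)*(-41/28) = 128*(-41/28) = -1312/7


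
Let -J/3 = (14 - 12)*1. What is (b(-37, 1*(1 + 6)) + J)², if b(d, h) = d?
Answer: 1849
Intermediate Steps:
J = -6 (J = -3*(14 - 12) = -6 ≈ -6.0000)
(b(-37, 1*(1 + 6)) + J)² = (-37 - 6)² = (-43)² = 1849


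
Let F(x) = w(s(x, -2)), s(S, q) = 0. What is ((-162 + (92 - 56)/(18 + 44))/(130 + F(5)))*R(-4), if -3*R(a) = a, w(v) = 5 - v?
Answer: -2224/1395 ≈ -1.5943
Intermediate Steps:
F(x) = 5 (F(x) = 5 - 1*0 = 5 + 0 = 5)
R(a) = -a/3
((-162 + (92 - 56)/(18 + 44))/(130 + F(5)))*R(-4) = ((-162 + (92 - 56)/(18 + 44))/(130 + 5))*(-⅓*(-4)) = ((-162 + 36/62)/135)*(4/3) = ((-162 + 36*(1/62))*(1/135))*(4/3) = ((-162 + 18/31)*(1/135))*(4/3) = -5004/31*1/135*(4/3) = -556/465*4/3 = -2224/1395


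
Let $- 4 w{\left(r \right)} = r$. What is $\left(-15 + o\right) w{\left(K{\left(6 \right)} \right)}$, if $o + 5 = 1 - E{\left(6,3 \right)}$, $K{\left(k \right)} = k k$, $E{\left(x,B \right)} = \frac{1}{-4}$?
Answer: $\frac{675}{4} \approx 168.75$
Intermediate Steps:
$E{\left(x,B \right)} = - \frac{1}{4}$
$K{\left(k \right)} = k^{2}$
$w{\left(r \right)} = - \frac{r}{4}$
$o = - \frac{15}{4}$ ($o = -5 + \left(1 - - \frac{1}{4}\right) = -5 + \left(1 + \frac{1}{4}\right) = -5 + \frac{5}{4} = - \frac{15}{4} \approx -3.75$)
$\left(-15 + o\right) w{\left(K{\left(6 \right)} \right)} = \left(-15 - \frac{15}{4}\right) \left(- \frac{6^{2}}{4}\right) = - \frac{75 \left(\left(- \frac{1}{4}\right) 36\right)}{4} = \left(- \frac{75}{4}\right) \left(-9\right) = \frac{675}{4}$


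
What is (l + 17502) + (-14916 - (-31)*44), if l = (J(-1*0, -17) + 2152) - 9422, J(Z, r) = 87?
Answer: -3233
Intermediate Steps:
l = -7183 (l = (87 + 2152) - 9422 = 2239 - 9422 = -7183)
(l + 17502) + (-14916 - (-31)*44) = (-7183 + 17502) + (-14916 - (-31)*44) = 10319 + (-14916 - 1*(-1364)) = 10319 + (-14916 + 1364) = 10319 - 13552 = -3233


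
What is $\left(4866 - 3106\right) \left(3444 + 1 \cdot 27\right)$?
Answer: $6108960$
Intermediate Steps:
$\left(4866 - 3106\right) \left(3444 + 1 \cdot 27\right) = 1760 \left(3444 + 27\right) = 1760 \cdot 3471 = 6108960$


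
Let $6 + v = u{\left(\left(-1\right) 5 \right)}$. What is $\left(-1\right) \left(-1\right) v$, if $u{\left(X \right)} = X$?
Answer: $-11$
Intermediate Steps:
$v = -11$ ($v = -6 - 5 = -11$)
$\left(-1\right) \left(-1\right) v = \left(-1\right) \left(-1\right) \left(-11\right) = 1 \left(-11\right) = -11$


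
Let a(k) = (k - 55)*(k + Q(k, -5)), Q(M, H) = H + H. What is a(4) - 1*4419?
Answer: -4113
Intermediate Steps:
Q(M, H) = 2*H
a(k) = (-55 + k)*(-10 + k) (a(k) = (k - 55)*(k + 2*(-5)) = (-55 + k)*(k - 10) = (-55 + k)*(-10 + k))
a(4) - 1*4419 = (550 + 4**2 - 65*4) - 1*4419 = (550 + 16 - 260) - 4419 = 306 - 4419 = -4113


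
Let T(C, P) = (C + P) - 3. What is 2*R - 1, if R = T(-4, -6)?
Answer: -27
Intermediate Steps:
T(C, P) = -3 + C + P
R = -13 (R = -3 - 4 - 6 = -13)
2*R - 1 = 2*(-13) - 1 = -26 - 1 = -27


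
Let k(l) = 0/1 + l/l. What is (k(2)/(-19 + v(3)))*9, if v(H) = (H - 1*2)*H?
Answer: -9/16 ≈ -0.56250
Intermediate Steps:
v(H) = H*(-2 + H) (v(H) = (H - 2)*H = (-2 + H)*H = H*(-2 + H))
k(l) = 1 (k(l) = 0*1 + 1 = 0 + 1 = 1)
(k(2)/(-19 + v(3)))*9 = (1/(-19 + 3*(-2 + 3)))*9 = (1/(-19 + 3*1))*9 = (1/(-19 + 3))*9 = (1/(-16))*9 = (1*(-1/16))*9 = -1/16*9 = -9/16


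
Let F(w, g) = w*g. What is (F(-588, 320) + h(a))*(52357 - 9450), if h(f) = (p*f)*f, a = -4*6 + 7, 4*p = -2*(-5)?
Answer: -16084761625/2 ≈ -8.0424e+9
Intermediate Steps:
p = 5/2 (p = (-2*(-5))/4 = (¼)*10 = 5/2 ≈ 2.5000)
a = -17 (a = -24 + 7 = -17)
h(f) = 5*f²/2 (h(f) = (5*f/2)*f = 5*f²/2)
F(w, g) = g*w
(F(-588, 320) + h(a))*(52357 - 9450) = (320*(-588) + (5/2)*(-17)²)*(52357 - 9450) = (-188160 + (5/2)*289)*42907 = (-188160 + 1445/2)*42907 = -374875/2*42907 = -16084761625/2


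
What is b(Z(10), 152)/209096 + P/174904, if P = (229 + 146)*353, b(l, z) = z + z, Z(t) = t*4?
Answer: 3466531727/4571465848 ≈ 0.75830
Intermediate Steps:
Z(t) = 4*t
b(l, z) = 2*z
P = 132375 (P = 375*353 = 132375)
b(Z(10), 152)/209096 + P/174904 = (2*152)/209096 + 132375/174904 = 304*(1/209096) + 132375*(1/174904) = 38/26137 + 132375/174904 = 3466531727/4571465848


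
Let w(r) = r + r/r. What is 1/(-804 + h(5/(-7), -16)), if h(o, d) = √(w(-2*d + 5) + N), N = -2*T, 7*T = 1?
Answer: -469/377054 - √462/2262324 ≈ -0.0012534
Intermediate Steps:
T = ⅐ (T = (⅐)*1 = ⅐ ≈ 0.14286)
w(r) = 1 + r (w(r) = r + 1 = 1 + r)
N = -2/7 (N = -2*⅐ = -2/7 ≈ -0.28571)
h(o, d) = √(40/7 - 2*d) (h(o, d) = √((1 + (-2*d + 5)) - 2/7) = √((1 + (5 - 2*d)) - 2/7) = √((6 - 2*d) - 2/7) = √(40/7 - 2*d))
1/(-804 + h(5/(-7), -16)) = 1/(-804 + √(280 - 98*(-16))/7) = 1/(-804 + √(280 + 1568)/7) = 1/(-804 + √1848/7) = 1/(-804 + (2*√462)/7) = 1/(-804 + 2*√462/7)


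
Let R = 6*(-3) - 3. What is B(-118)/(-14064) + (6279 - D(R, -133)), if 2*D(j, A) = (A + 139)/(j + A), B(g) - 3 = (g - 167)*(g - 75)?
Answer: 283145433/45122 ≈ 6275.1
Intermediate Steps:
B(g) = 3 + (-167 + g)*(-75 + g) (B(g) = 3 + (g - 167)*(g - 75) = 3 + (-167 + g)*(-75 + g))
R = -21 (R = -18 - 3 = -21)
D(j, A) = (139 + A)/(2*(A + j)) (D(j, A) = ((A + 139)/(j + A))/2 = ((139 + A)/(A + j))/2 = (139 + A)/(2*(A + j)))
B(-118)/(-14064) + (6279 - D(R, -133)) = (12528 + (-118)² - 242*(-118))/(-14064) + (6279 - (139 - 133)/(2*(-133 - 21))) = (12528 + 13924 + 28556)*(-1/14064) + (6279 - 6/(2*(-154))) = 55008*(-1/14064) + (6279 - (-1)*6/(2*154)) = -1146/293 + (6279 - 1*(-3/154)) = -1146/293 + (6279 + 3/154) = -1146/293 + 966969/154 = 283145433/45122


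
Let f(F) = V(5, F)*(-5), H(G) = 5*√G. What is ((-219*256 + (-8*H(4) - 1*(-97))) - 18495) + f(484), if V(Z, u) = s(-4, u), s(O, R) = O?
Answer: -74522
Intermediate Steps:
V(Z, u) = -4
f(F) = 20 (f(F) = -4*(-5) = 20)
((-219*256 + (-8*H(4) - 1*(-97))) - 18495) + f(484) = ((-219*256 + (-40*√4 - 1*(-97))) - 18495) + 20 = ((-56064 + (-40*2 + 97)) - 18495) + 20 = ((-56064 + (-8*10 + 97)) - 18495) + 20 = ((-56064 + (-80 + 97)) - 18495) + 20 = ((-56064 + 17) - 18495) + 20 = (-56047 - 18495) + 20 = -74542 + 20 = -74522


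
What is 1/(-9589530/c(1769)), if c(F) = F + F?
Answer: -1769/4794765 ≈ -0.00036894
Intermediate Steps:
c(F) = 2*F
1/(-9589530/c(1769)) = 1/(-9589530/(2*1769)) = 1/(-9589530/3538) = 1/(-9589530*1/3538) = 1/(-4794765/1769) = -1769/4794765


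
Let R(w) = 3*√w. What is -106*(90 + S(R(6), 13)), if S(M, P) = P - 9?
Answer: -9964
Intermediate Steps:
S(M, P) = -9 + P
-106*(90 + S(R(6), 13)) = -106*(90 + (-9 + 13)) = -106*(90 + 4) = -106*94 = -9964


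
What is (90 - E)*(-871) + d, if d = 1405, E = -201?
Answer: -252056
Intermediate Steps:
(90 - E)*(-871) + d = (90 - 1*(-201))*(-871) + 1405 = (90 + 201)*(-871) + 1405 = 291*(-871) + 1405 = -253461 + 1405 = -252056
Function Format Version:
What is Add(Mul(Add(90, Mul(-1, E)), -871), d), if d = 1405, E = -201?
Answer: -252056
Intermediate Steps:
Add(Mul(Add(90, Mul(-1, E)), -871), d) = Add(Mul(Add(90, Mul(-1, -201)), -871), 1405) = Add(Mul(Add(90, 201), -871), 1405) = Add(Mul(291, -871), 1405) = Add(-253461, 1405) = -252056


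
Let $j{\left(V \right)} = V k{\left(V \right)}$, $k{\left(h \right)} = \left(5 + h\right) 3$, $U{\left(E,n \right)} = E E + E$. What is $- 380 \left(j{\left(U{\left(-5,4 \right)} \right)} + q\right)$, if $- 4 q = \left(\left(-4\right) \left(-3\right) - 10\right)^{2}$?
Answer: $-569620$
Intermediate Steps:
$U{\left(E,n \right)} = E + E^{2}$ ($U{\left(E,n \right)} = E^{2} + E = E + E^{2}$)
$q = -1$ ($q = - \frac{\left(\left(-4\right) \left(-3\right) - 10\right)^{2}}{4} = - \frac{\left(12 - 10\right)^{2}}{4} = - \frac{2^{2}}{4} = \left(- \frac{1}{4}\right) 4 = -1$)
$k{\left(h \right)} = 15 + 3 h$
$j{\left(V \right)} = V \left(15 + 3 V\right)$
$- 380 \left(j{\left(U{\left(-5,4 \right)} \right)} + q\right) = - 380 \left(3 \left(- 5 \left(1 - 5\right)\right) \left(5 - 5 \left(1 - 5\right)\right) - 1\right) = - 380 \left(3 \left(\left(-5\right) \left(-4\right)\right) \left(5 - -20\right) - 1\right) = - 380 \left(3 \cdot 20 \left(5 + 20\right) - 1\right) = - 380 \left(3 \cdot 20 \cdot 25 - 1\right) = - 380 \left(1500 - 1\right) = \left(-380\right) 1499 = -569620$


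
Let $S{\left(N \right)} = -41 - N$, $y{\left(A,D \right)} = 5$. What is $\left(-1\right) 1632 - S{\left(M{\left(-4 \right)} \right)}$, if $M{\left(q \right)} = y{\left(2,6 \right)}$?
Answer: $-1586$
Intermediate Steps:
$M{\left(q \right)} = 5$
$\left(-1\right) 1632 - S{\left(M{\left(-4 \right)} \right)} = \left(-1\right) 1632 - \left(-41 - 5\right) = -1632 - \left(-41 - 5\right) = -1632 - -46 = -1632 + 46 = -1586$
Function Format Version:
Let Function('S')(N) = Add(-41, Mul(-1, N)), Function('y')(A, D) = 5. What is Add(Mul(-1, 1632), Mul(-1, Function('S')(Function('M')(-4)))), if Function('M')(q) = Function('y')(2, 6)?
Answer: -1586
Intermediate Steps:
Function('M')(q) = 5
Add(Mul(-1, 1632), Mul(-1, Function('S')(Function('M')(-4)))) = Add(Mul(-1, 1632), Mul(-1, Add(-41, Mul(-1, 5)))) = Add(-1632, Mul(-1, Add(-41, -5))) = Add(-1632, Mul(-1, -46)) = Add(-1632, 46) = -1586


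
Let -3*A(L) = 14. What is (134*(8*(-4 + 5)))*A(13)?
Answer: -15008/3 ≈ -5002.7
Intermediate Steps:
A(L) = -14/3 (A(L) = -1/3*14 = -14/3)
(134*(8*(-4 + 5)))*A(13) = (134*(8*(-4 + 5)))*(-14/3) = (134*(8*1))*(-14/3) = (134*8)*(-14/3) = 1072*(-14/3) = -15008/3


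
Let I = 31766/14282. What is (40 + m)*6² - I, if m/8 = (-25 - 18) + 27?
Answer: -22638571/7141 ≈ -3170.2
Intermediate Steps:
m = -128 (m = 8*((-25 - 18) + 27) = 8*(-43 + 27) = 8*(-16) = -128)
I = 15883/7141 (I = 31766*(1/14282) = 15883/7141 ≈ 2.2242)
(40 + m)*6² - I = (40 - 128)*6² - 1*15883/7141 = -88*36 - 15883/7141 = -3168 - 15883/7141 = -22638571/7141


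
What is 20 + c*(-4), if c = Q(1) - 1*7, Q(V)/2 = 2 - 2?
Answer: 48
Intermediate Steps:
Q(V) = 0 (Q(V) = 2*(2 - 2) = 2*0 = 0)
c = -7 (c = 0 - 1*7 = 0 - 7 = -7)
20 + c*(-4) = 20 - 7*(-4) = 20 + 28 = 48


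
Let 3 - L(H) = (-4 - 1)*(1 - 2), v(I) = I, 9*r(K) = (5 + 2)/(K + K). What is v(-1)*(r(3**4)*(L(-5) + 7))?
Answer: -35/1458 ≈ -0.024005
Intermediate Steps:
r(K) = 7/(18*K) (r(K) = ((5 + 2)/(K + K))/9 = (7/((2*K)))/9 = (7*(1/(2*K)))/9 = (7/(2*K))/9 = 7/(18*K))
L(H) = -2 (L(H) = 3 - (-4 - 1)*(1 - 2) = 3 - (-5)*(-1) = 3 - 1*5 = 3 - 5 = -2)
v(-1)*(r(3**4)*(L(-5) + 7)) = -7/(18*(3**4))*(-2 + 7) = -(7/18)/81*5 = -(7/18)*(1/81)*5 = -7*5/1458 = -1*35/1458 = -35/1458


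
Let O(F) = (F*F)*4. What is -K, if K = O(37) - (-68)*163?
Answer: -16560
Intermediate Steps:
O(F) = 4*F² (O(F) = F²*4 = 4*F²)
K = 16560 (K = 4*37² - (-68)*163 = 4*1369 - 1*(-11084) = 5476 + 11084 = 16560)
-K = -1*16560 = -16560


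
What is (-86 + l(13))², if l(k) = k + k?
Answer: 3600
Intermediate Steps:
l(k) = 2*k
(-86 + l(13))² = (-86 + 2*13)² = (-86 + 26)² = (-60)² = 3600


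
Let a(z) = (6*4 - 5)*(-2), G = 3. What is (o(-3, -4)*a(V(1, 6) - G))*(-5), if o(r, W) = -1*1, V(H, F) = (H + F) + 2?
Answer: -190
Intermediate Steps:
V(H, F) = 2 + F + H (V(H, F) = (F + H) + 2 = 2 + F + H)
o(r, W) = -1
a(z) = -38 (a(z) = (24 - 5)*(-2) = 19*(-2) = -38)
(o(-3, -4)*a(V(1, 6) - G))*(-5) = -1*(-38)*(-5) = 38*(-5) = -190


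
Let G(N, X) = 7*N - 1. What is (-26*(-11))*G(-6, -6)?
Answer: -12298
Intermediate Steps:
G(N, X) = -1 + 7*N
(-26*(-11))*G(-6, -6) = (-26*(-11))*(-1 + 7*(-6)) = 286*(-1 - 42) = 286*(-43) = -12298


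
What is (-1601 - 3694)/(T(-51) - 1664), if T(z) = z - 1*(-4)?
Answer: 5295/1711 ≈ 3.0947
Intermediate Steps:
T(z) = 4 + z (T(z) = z + 4 = 4 + z)
(-1601 - 3694)/(T(-51) - 1664) = (-1601 - 3694)/((4 - 51) - 1664) = -5295/(-47 - 1664) = -5295/(-1711) = -5295*(-1/1711) = 5295/1711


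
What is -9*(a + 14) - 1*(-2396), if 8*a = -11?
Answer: 18259/8 ≈ 2282.4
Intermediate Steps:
a = -11/8 (a = (1/8)*(-11) = -11/8 ≈ -1.3750)
-9*(a + 14) - 1*(-2396) = -9*(-11/8 + 14) - 1*(-2396) = -9*101/8 + 2396 = -909/8 + 2396 = 18259/8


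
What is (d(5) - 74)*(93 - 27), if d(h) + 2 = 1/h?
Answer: -25014/5 ≈ -5002.8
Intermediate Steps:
d(h) = -2 + 1/h
(d(5) - 74)*(93 - 27) = ((-2 + 1/5) - 74)*(93 - 27) = ((-2 + 1/5) - 74)*66 = (-9/5 - 74)*66 = -379/5*66 = -25014/5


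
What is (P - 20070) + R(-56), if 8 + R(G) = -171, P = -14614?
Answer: -34863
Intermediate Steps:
R(G) = -179 (R(G) = -8 - 171 = -179)
(P - 20070) + R(-56) = (-14614 - 20070) - 179 = -34684 - 179 = -34863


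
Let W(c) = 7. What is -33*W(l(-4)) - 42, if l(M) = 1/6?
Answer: -273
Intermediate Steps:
l(M) = ⅙
-33*W(l(-4)) - 42 = -33*7 - 42 = -231 - 42 = -273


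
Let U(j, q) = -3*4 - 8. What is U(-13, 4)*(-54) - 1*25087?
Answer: -24007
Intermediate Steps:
U(j, q) = -20 (U(j, q) = -12 - 8 = -20)
U(-13, 4)*(-54) - 1*25087 = -20*(-54) - 1*25087 = 1080 - 25087 = -24007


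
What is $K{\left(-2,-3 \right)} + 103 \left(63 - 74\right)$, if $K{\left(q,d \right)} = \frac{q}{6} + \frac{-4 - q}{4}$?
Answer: $- \frac{6803}{6} \approx -1133.8$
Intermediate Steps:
$K{\left(q,d \right)} = -1 - \frac{q}{12}$ ($K{\left(q,d \right)} = q \frac{1}{6} + \left(-4 - q\right) \frac{1}{4} = \frac{q}{6} - \left(1 + \frac{q}{4}\right) = -1 - \frac{q}{12}$)
$K{\left(-2,-3 \right)} + 103 \left(63 - 74\right) = \left(-1 - - \frac{1}{6}\right) + 103 \left(63 - 74\right) = \left(-1 + \frac{1}{6}\right) + 103 \left(63 - 74\right) = - \frac{5}{6} + 103 \left(-11\right) = - \frac{5}{6} - 1133 = - \frac{6803}{6}$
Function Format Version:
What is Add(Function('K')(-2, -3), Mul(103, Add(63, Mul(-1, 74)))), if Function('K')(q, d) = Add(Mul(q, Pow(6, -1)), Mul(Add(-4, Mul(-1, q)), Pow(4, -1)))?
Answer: Rational(-6803, 6) ≈ -1133.8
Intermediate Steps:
Function('K')(q, d) = Add(-1, Mul(Rational(-1, 12), q)) (Function('K')(q, d) = Add(Mul(q, Rational(1, 6)), Mul(Add(-4, Mul(-1, q)), Rational(1, 4))) = Add(Mul(Rational(1, 6), q), Add(-1, Mul(Rational(-1, 4), q))) = Add(-1, Mul(Rational(-1, 12), q)))
Add(Function('K')(-2, -3), Mul(103, Add(63, Mul(-1, 74)))) = Add(Add(-1, Mul(Rational(-1, 12), -2)), Mul(103, Add(63, Mul(-1, 74)))) = Add(Add(-1, Rational(1, 6)), Mul(103, Add(63, -74))) = Add(Rational(-5, 6), Mul(103, -11)) = Add(Rational(-5, 6), -1133) = Rational(-6803, 6)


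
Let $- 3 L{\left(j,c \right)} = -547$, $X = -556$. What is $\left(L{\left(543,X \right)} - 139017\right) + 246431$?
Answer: $\frac{322789}{3} \approx 1.076 \cdot 10^{5}$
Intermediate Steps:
$L{\left(j,c \right)} = \frac{547}{3}$ ($L{\left(j,c \right)} = \left(- \frac{1}{3}\right) \left(-547\right) = \frac{547}{3}$)
$\left(L{\left(543,X \right)} - 139017\right) + 246431 = \left(\frac{547}{3} - 139017\right) + 246431 = - \frac{416504}{3} + 246431 = \frac{322789}{3}$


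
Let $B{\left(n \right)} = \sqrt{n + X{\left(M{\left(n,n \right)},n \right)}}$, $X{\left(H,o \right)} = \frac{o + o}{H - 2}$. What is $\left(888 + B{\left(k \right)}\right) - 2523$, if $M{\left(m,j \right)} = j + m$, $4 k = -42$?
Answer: $-1635 + \frac{21 i \sqrt{46}}{46} \approx -1635.0 + 3.0963 i$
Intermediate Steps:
$k = - \frac{21}{2}$ ($k = \frac{1}{4} \left(-42\right) = - \frac{21}{2} \approx -10.5$)
$X{\left(H,o \right)} = \frac{2 o}{-2 + H}$
$B{\left(n \right)} = \sqrt{n + \frac{2 n}{-2 + 2 n}}$ ($B{\left(n \right)} = \sqrt{n + \frac{2 n}{-2 + \left(n + n\right)}} = \sqrt{n + \frac{2 n}{-2 + 2 n}}$)
$\left(888 + B{\left(k \right)}\right) - 2523 = \left(888 + \sqrt{\frac{\left(- \frac{21}{2}\right)^{2}}{-1 - \frac{21}{2}}}\right) - 2523 = \left(888 + \sqrt{\frac{441}{4 \left(- \frac{23}{2}\right)}}\right) - 2523 = \left(888 + \sqrt{\frac{441}{4} \left(- \frac{2}{23}\right)}\right) - 2523 = \left(888 + \sqrt{- \frac{441}{46}}\right) - 2523 = \left(888 + \frac{21 i \sqrt{46}}{46}\right) - 2523 = -1635 + \frac{21 i \sqrt{46}}{46}$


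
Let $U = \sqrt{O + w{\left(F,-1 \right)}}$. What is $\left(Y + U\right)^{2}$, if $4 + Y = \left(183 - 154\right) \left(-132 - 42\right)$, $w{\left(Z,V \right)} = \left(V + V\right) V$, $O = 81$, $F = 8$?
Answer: $\left(5050 - \sqrt{83}\right)^{2} \approx 2.5411 \cdot 10^{7}$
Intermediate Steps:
$w{\left(Z,V \right)} = 2 V^{2}$ ($w{\left(Z,V \right)} = 2 V V = 2 V^{2}$)
$U = \sqrt{83}$ ($U = \sqrt{81 + 2 \left(-1\right)^{2}} = \sqrt{81 + 2 \cdot 1} = \sqrt{81 + 2} = \sqrt{83} \approx 9.1104$)
$Y = -5050$ ($Y = -4 + \left(183 - 154\right) \left(-132 - 42\right) = -4 + 29 \left(-174\right) = -4 - 5046 = -5050$)
$\left(Y + U\right)^{2} = \left(-5050 + \sqrt{83}\right)^{2}$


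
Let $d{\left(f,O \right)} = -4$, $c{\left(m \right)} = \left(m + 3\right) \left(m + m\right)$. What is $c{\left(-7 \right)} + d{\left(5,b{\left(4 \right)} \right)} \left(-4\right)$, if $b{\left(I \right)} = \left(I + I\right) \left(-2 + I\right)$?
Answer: $72$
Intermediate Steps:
$b{\left(I \right)} = 2 I \left(-2 + I\right)$
$c{\left(m \right)} = 2 m \left(3 + m\right)$ ($c{\left(m \right)} = \left(3 + m\right) 2 m = 2 m \left(3 + m\right)$)
$c{\left(-7 \right)} + d{\left(5,b{\left(4 \right)} \right)} \left(-4\right) = 2 \left(-7\right) \left(3 - 7\right) - -16 = 2 \left(-7\right) \left(-4\right) + 16 = 56 + 16 = 72$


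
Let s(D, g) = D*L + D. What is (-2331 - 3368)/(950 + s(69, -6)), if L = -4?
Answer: -5699/743 ≈ -7.6703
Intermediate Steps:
s(D, g) = -3*D (s(D, g) = D*(-4) + D = -4*D + D = -3*D)
(-2331 - 3368)/(950 + s(69, -6)) = (-2331 - 3368)/(950 - 3*69) = -5699/(950 - 207) = -5699/743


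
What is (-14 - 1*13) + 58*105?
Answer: 6063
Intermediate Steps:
(-14 - 1*13) + 58*105 = (-14 - 13) + 6090 = -27 + 6090 = 6063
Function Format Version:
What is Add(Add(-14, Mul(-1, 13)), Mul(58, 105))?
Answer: 6063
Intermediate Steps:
Add(Add(-14, Mul(-1, 13)), Mul(58, 105)) = Add(Add(-14, -13), 6090) = Add(-27, 6090) = 6063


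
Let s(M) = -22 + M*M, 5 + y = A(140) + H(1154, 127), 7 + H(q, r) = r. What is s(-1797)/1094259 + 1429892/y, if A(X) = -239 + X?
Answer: 391180964255/4377036 ≈ 89371.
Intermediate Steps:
H(q, r) = -7 + r
y = 16 (y = -5 + ((-239 + 140) + (-7 + 127)) = -5 + (-99 + 120) = -5 + 21 = 16)
s(M) = -22 + M**2
s(-1797)/1094259 + 1429892/y = (-22 + (-1797)**2)/1094259 + 1429892/16 = (-22 + 3229209)*(1/1094259) + 1429892*(1/16) = 3229187*(1/1094259) + 357473/4 = 3229187/1094259 + 357473/4 = 391180964255/4377036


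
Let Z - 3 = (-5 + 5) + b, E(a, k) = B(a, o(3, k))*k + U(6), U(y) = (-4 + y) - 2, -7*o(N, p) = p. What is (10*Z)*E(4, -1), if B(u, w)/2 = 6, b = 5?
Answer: -960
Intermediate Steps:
o(N, p) = -p/7
B(u, w) = 12 (B(u, w) = 2*6 = 12)
U(y) = -6 + y
E(a, k) = 12*k (E(a, k) = 12*k + (-6 + 6) = 12*k + 0 = 12*k)
Z = 8 (Z = 3 + ((-5 + 5) + 5) = 3 + (0 + 5) = 3 + 5 = 8)
(10*Z)*E(4, -1) = (10*8)*(12*(-1)) = 80*(-12) = -960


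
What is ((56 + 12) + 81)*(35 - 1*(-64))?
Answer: 14751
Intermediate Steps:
((56 + 12) + 81)*(35 - 1*(-64)) = (68 + 81)*(35 + 64) = 149*99 = 14751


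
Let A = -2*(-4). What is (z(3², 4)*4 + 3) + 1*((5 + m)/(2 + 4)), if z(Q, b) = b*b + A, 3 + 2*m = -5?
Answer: 595/6 ≈ 99.167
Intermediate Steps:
m = -4 (m = -3/2 + (½)*(-5) = -3/2 - 5/2 = -4)
A = 8
z(Q, b) = 8 + b² (z(Q, b) = b*b + 8 = b² + 8 = 8 + b²)
(z(3², 4)*4 + 3) + 1*((5 + m)/(2 + 4)) = ((8 + 4²)*4 + 3) + 1*((5 - 4)/(2 + 4)) = ((8 + 16)*4 + 3) + 1*(1/6) = (24*4 + 3) + 1*(1*(⅙)) = (96 + 3) + 1*(⅙) = 99 + ⅙ = 595/6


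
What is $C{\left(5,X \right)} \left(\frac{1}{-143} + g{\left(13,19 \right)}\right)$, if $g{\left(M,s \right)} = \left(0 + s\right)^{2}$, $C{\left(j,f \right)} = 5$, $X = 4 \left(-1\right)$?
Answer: $\frac{258110}{143} \approx 1805.0$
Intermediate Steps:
$X = -4$
$g{\left(M,s \right)} = s^{2}$
$C{\left(5,X \right)} \left(\frac{1}{-143} + g{\left(13,19 \right)}\right) = 5 \left(\frac{1}{-143} + 19^{2}\right) = 5 \left(- \frac{1}{143} + 361\right) = 5 \cdot \frac{51622}{143} = \frac{258110}{143}$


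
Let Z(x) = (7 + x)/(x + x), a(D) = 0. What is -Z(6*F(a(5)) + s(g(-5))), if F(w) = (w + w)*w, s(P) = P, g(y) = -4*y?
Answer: -27/40 ≈ -0.67500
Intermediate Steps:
F(w) = 2*w² (F(w) = (2*w)*w = 2*w²)
Z(x) = (7 + x)/(2*x) (Z(x) = (7 + x)/((2*x)) = (7 + x)*(1/(2*x)) = (7 + x)/(2*x))
-Z(6*F(a(5)) + s(g(-5))) = -(7 + (6*(2*0²) - 4*(-5)))/(2*(6*(2*0²) - 4*(-5))) = -(7 + (6*(2*0) + 20))/(2*(6*(2*0) + 20)) = -(7 + (6*0 + 20))/(2*(6*0 + 20)) = -(7 + (0 + 20))/(2*(0 + 20)) = -(7 + 20)/(2*20) = -27/(2*20) = -1*27/40 = -27/40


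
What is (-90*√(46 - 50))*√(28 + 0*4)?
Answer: -360*I*√7 ≈ -952.47*I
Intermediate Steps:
(-90*√(46 - 50))*√(28 + 0*4) = (-180*I)*√(28 + 0) = (-180*I)*√28 = (-180*I)*(2*√7) = -360*I*√7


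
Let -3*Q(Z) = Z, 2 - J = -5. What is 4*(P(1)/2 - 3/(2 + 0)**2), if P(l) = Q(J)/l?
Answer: -23/3 ≈ -7.6667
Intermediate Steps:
J = 7 (J = 2 - 1*(-5) = 2 + 5 = 7)
Q(Z) = -Z/3
P(l) = -7/(3*l) (P(l) = (-1/3*7)/l = -7/(3*l))
4*(P(1)/2 - 3/(2 + 0)**2) = 4*(-7/3/1/2 - 3/(2 + 0)**2) = 4*(-7/3*1*(1/2) - 3/(2**2)) = 4*(-7/3*1/2 - 3/4) = 4*(-7/6 - 3*1/4) = 4*(-7/6 - 3/4) = 4*(-23/12) = -23/3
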